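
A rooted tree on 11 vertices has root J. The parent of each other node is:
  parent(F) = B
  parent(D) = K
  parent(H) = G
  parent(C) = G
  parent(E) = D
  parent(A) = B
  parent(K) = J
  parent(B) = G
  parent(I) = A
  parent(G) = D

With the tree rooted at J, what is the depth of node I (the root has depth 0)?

Climbing from I to the root: I–A–B–G–D–K–J. That's 6 steps.

6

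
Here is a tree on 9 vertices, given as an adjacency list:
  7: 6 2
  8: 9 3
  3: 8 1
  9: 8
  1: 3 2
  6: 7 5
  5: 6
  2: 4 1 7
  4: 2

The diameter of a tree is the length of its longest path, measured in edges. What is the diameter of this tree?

7

Starting from 9, a farthest node is 5 at distance 7.
One longest path: 9-8-3-1-2-7-6-5.
So the diameter is 7.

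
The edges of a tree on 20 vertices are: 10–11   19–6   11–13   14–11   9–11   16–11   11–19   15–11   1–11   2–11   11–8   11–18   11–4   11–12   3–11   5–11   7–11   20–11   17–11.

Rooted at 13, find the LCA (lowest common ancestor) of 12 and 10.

11

Ancestors of 12 (toward the root): 12, 11, 13.
Ancestors of 10: 10, 11, 13.
The deepest node appearing in both lists is 11.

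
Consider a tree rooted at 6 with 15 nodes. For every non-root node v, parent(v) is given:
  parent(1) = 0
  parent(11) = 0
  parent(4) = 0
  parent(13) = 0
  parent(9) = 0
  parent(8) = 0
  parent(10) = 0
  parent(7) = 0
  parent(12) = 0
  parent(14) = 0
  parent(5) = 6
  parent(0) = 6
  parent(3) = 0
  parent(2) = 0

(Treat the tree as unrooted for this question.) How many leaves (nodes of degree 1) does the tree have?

Exactly 13 nodes have a single neighbour: 1, 2, 3, 4, 5, 7, 8, 9, 10, 11, 12, 13, 14.

13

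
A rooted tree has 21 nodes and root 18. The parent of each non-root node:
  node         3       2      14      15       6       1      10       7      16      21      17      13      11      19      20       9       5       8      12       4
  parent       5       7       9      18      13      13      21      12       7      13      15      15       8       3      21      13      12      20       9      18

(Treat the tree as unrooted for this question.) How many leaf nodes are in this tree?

Exactly 10 nodes have a single neighbour: 1, 2, 4, 6, 10, 11, 14, 16, 17, 19.

10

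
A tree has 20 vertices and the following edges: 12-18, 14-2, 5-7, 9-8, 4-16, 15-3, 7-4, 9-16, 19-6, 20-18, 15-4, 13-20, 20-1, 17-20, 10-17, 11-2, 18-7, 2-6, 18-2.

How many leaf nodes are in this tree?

Exactly 10 nodes have a single neighbour: 1, 3, 5, 8, 10, 11, 12, 13, 14, 19.

10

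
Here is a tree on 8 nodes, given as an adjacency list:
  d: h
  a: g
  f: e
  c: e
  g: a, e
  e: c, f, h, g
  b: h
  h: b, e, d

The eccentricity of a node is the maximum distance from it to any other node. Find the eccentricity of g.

3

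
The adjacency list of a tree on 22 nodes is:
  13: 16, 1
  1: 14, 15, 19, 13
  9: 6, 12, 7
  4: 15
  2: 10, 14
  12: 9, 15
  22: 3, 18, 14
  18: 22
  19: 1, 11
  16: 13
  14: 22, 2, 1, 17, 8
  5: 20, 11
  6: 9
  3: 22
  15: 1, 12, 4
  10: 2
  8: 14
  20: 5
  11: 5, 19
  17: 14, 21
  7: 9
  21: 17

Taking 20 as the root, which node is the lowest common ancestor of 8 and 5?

5

Ancestors of 8 (toward the root): 8, 14, 1, 19, 11, 5, 20.
Ancestors of 5: 5, 20.
The deepest node appearing in both lists is 5.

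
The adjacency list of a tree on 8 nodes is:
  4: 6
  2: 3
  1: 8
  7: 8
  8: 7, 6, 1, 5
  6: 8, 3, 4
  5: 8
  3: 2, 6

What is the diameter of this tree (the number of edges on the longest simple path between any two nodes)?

4

BFS from 5 reaches 2 last, at distance 4; BFS from 2 confirms no node is farther.
Path: 5-8-6-3-2.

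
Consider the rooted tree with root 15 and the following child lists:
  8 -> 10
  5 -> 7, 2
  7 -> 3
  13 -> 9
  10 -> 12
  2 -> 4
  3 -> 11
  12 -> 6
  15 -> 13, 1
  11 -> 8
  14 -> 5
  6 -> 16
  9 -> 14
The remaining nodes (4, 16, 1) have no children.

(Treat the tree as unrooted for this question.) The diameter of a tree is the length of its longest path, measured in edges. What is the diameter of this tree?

BFS from 16 reaches 1 last, at distance 13; BFS from 1 confirms no node is farther.
Path: 16–6–12–10–8–11–3–7–5–14–9–13–15–1.

13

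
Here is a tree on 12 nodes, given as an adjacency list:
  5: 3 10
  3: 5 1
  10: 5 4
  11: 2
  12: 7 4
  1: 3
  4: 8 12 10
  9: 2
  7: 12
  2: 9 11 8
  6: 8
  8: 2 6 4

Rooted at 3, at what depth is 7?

Path from 3 to 7: 3–5–10–4–12–7, which has 5 edges.

5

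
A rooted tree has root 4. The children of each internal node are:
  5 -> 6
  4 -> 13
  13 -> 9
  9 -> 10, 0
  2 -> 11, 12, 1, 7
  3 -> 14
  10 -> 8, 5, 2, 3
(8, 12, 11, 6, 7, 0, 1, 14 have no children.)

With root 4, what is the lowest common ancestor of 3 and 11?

10

Ancestors of 3 (toward the root): 3, 10, 9, 13, 4.
Ancestors of 11: 11, 2, 10, 9, 13, 4.
The deepest node appearing in both lists is 10.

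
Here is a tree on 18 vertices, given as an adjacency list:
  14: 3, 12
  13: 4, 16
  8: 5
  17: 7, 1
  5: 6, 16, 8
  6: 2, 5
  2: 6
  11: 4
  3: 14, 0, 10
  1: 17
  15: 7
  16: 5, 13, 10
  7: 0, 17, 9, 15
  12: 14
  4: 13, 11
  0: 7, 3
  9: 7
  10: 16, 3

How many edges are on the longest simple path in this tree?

9

Starting from 1, a farthest node is 2 at distance 9.
One longest path: 1 - 17 - 7 - 0 - 3 - 10 - 16 - 5 - 6 - 2.
So the diameter is 9.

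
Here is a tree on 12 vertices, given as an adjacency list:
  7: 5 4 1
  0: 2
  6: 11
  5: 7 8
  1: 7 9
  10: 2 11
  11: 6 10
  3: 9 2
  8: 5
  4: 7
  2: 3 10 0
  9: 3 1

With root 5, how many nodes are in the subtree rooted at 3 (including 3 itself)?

6

The subtree rooted at 3 contains: 3, 2, 10, 0, 11, 6 — 6 nodes.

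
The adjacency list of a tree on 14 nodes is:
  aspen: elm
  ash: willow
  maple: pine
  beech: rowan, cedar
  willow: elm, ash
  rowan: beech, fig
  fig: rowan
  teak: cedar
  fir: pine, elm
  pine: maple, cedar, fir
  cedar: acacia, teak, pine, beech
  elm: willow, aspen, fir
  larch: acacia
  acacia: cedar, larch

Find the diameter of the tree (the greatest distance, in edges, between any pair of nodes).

Starting from ash, a farthest node is fig at distance 8.
One longest path: ash–willow–elm–fir–pine–cedar–beech–rowan–fig.
So the diameter is 8.

8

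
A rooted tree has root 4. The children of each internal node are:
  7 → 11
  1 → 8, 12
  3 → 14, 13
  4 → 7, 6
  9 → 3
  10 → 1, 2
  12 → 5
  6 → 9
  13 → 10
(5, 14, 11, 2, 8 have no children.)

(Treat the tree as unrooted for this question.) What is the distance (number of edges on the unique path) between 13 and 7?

13 - 3 - 9 - 6 - 4 - 7: 5 edges.

5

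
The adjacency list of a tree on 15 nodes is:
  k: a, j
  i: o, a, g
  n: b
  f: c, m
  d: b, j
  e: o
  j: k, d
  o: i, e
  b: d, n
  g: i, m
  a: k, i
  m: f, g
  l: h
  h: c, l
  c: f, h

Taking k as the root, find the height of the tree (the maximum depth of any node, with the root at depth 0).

8

l sits deepest: k–a–i–g–m–f–c–h–l — 8 edges from the root.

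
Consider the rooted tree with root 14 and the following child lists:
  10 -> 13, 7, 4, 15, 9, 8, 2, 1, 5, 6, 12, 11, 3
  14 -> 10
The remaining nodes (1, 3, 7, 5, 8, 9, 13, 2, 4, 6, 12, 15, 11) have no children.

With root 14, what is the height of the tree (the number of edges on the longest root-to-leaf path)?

2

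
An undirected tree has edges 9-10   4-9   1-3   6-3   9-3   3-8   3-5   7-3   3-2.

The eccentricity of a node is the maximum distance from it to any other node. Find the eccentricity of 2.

The node farthest from 2 is 10 (4 also at distance 3), via 2 – 3 – 9 – 10 — 3 edges.

3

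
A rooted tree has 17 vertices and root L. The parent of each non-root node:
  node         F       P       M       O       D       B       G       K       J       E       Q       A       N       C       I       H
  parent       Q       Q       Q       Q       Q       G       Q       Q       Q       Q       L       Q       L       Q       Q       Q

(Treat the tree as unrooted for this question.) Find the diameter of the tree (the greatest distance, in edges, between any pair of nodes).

4

BFS from B reaches N last, at distance 4; BFS from N confirms no node is farther.
Path: B–G–Q–L–N.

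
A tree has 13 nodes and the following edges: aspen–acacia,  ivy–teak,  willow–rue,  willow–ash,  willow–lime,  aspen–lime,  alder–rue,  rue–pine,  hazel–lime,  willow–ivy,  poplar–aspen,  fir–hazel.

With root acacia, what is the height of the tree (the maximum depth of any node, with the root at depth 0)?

5

The longest root-to-leaf path is acacia → aspen → lime → willow → ivy → teak (5 edges).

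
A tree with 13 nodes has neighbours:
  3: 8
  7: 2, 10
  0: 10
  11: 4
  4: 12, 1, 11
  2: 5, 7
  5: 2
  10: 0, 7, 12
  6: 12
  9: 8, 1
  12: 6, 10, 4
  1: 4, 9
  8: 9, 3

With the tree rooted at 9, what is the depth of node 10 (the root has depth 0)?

Path from 9 to 10: 9 → 1 → 4 → 12 → 10, which has 4 edges.

4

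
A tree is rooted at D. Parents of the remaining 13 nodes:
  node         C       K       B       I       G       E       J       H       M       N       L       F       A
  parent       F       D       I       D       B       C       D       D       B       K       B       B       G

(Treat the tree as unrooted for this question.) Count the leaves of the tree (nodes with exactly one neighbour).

7

Exactly 7 nodes have a single neighbour: A, E, H, J, L, M, N.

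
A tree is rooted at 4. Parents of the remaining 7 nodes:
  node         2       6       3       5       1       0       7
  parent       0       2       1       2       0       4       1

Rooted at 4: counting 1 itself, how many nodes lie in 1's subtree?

3

1's subtree: {1, 3, 7}, size 3.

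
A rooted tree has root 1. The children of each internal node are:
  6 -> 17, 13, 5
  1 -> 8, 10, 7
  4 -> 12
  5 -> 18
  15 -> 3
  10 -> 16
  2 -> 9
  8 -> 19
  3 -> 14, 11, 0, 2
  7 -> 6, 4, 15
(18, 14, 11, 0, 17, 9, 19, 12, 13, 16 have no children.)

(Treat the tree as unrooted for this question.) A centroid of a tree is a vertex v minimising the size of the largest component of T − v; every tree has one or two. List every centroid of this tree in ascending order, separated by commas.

7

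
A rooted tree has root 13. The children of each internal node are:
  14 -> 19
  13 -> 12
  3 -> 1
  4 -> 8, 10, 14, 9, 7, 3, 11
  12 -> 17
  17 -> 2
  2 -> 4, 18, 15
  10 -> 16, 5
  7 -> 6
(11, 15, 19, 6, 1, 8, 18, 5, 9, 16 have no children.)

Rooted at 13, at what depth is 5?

6

13 – 12 – 17 – 2 – 4 – 10 – 5 — 6 edges.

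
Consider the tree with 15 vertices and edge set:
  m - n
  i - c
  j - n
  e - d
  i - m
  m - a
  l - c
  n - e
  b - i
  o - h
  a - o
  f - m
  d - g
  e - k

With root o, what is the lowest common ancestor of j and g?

n

j's ancestor chain is j, n, m, a, o and g's is g, d, e, n, m, a, o; they first meet at n.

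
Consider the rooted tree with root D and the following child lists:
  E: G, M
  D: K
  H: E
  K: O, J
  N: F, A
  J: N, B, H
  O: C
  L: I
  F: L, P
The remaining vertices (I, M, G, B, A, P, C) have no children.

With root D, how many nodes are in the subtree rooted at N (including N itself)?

N's subtree: {N, F, A, L, P, I}, size 6.

6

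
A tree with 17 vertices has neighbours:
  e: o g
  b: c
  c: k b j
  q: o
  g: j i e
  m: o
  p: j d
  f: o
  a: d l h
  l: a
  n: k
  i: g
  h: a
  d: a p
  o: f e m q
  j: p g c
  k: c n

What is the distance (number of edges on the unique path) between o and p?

4

Walking from o: o - e - g - j - p. Length 4.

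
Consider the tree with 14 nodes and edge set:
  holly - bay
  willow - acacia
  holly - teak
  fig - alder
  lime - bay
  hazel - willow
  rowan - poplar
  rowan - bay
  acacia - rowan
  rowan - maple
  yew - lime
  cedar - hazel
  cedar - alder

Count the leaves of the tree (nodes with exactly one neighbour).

5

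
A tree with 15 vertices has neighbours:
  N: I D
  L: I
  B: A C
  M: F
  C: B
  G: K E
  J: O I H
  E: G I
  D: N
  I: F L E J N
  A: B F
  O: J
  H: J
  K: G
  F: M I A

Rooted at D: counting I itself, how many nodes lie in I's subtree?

13

The subtree rooted at I contains: I, J, E, F, L, O, H, G, A, M, K, B, C — 13 nodes.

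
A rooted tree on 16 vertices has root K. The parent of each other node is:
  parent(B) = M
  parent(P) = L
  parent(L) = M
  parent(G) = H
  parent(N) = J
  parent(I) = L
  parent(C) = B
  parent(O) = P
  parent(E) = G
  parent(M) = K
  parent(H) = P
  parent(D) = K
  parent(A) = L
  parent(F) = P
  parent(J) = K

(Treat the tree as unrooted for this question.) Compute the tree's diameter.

8

A longest path is N-J-K-M-L-P-H-G-E, with 8 edges.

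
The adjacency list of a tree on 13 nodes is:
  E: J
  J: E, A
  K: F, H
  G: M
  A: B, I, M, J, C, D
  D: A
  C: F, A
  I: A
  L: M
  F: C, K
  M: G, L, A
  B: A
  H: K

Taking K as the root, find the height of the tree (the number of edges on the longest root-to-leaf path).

L sits deepest: K-F-C-A-M-L — 5 edges from the root.

5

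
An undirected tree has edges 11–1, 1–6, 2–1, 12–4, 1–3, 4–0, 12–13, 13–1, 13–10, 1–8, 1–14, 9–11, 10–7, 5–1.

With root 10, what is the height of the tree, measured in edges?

4

0 sits deepest: 10 – 13 – 12 – 4 – 0 — 4 edges from the root.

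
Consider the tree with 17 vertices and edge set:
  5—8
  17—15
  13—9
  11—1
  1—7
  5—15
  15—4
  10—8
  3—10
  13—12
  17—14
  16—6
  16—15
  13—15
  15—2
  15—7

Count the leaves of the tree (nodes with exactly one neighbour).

8

Degree-1 nodes: 2, 3, 4, 6, 9, 11, 12, 14 — 8 of them.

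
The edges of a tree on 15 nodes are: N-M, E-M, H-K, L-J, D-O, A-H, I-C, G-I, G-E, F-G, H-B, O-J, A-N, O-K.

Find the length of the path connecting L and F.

10

Walking from L: L - J - O - K - H - A - N - M - E - G - F. Length 10.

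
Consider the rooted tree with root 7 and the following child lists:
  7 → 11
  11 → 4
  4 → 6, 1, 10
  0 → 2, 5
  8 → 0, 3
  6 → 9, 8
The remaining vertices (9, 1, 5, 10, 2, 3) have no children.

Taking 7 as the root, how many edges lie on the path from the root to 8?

4

Climbing from 8 to the root: 8 – 6 – 4 – 11 – 7. That's 4 steps.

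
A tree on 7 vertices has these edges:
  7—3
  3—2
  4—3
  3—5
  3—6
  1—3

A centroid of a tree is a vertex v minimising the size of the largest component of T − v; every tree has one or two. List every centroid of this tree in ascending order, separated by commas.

3

If 3 is removed the pieces have sizes 1, 1, 1, 1, 1, 1, all ≤ ⌊7/2⌋ = 3.
Every other node leaves some component of size > 3, so the centroid is unique.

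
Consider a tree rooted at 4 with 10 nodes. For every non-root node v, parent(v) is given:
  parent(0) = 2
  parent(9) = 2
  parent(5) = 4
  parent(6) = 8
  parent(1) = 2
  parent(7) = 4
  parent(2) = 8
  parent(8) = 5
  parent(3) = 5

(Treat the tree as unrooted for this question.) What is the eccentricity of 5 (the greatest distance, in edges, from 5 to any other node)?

The node farthest from 5 is 0 (9, 1 also at distance 3), via 5 – 8 – 2 – 0 — 3 edges.

3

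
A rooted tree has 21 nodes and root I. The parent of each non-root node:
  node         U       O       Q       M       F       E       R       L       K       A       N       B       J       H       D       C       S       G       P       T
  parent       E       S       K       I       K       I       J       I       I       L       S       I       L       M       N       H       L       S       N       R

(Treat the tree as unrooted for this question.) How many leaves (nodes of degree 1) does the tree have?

Exactly 11 nodes have a single neighbour: A, B, C, D, F, G, O, P, Q, T, U.

11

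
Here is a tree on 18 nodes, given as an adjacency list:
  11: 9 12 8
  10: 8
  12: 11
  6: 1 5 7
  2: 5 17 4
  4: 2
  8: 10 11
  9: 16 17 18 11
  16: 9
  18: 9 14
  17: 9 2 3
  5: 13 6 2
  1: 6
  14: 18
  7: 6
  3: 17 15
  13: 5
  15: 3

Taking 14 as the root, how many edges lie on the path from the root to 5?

5

Climbing from 5 to the root: 5–2–17–9–18–14. That's 5 steps.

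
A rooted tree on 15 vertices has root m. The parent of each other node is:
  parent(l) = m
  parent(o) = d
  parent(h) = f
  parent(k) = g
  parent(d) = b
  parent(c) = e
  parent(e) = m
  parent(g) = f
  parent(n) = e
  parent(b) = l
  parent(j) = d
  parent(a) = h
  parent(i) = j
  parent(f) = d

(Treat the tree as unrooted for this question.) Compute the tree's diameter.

8

Starting from c, a farthest node is a at distance 8.
One longest path: c-e-m-l-b-d-f-h-a.
So the diameter is 8.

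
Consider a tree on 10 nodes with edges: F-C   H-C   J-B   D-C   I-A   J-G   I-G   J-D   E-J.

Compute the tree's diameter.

BFS from H reaches A last, at distance 6; BFS from A confirms no node is farther.
Path: H - C - D - J - G - I - A.

6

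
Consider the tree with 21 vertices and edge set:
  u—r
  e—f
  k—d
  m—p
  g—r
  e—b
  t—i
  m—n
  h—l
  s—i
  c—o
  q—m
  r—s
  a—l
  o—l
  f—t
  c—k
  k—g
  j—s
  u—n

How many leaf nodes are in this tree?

7

Exactly 7 nodes have a single neighbour: a, b, d, h, j, p, q.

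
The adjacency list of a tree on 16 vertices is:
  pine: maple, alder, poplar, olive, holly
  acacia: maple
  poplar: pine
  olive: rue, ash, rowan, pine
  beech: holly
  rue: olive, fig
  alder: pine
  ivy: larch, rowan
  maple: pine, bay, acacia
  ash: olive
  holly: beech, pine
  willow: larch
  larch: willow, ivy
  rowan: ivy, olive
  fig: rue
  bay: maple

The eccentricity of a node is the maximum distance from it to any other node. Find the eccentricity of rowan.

A farthest node from rowan is beech (bay, acacia also at distance 4).
The path rowan–olive–pine–holly–beech has 4 edges.

4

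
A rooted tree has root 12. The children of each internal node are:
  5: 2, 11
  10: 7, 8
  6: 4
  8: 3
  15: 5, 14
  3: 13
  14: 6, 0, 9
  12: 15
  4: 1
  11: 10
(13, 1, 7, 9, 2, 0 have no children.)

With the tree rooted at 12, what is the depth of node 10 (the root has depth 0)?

4

Path from 12 to 10: 12 → 15 → 5 → 11 → 10, which has 4 edges.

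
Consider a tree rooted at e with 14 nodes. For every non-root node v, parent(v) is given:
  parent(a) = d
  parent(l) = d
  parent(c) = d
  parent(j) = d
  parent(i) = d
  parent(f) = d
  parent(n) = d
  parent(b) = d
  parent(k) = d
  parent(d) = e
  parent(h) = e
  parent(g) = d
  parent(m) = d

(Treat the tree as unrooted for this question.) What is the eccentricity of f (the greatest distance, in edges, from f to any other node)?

3

A farthest node from f is h.
The path f-d-e-h has 3 edges.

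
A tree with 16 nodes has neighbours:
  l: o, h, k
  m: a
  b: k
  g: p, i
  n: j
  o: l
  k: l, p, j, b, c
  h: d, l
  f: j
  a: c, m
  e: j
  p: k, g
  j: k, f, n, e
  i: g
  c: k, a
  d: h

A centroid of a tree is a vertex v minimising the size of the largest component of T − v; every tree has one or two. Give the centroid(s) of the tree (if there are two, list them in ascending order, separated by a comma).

Delete k: the remaining components have sizes 4, 4, 3, 3, 1. Max 4 ≤ 8, so k is a centroid.
Every other node leaves some component of size > 8, so the centroid is unique.

k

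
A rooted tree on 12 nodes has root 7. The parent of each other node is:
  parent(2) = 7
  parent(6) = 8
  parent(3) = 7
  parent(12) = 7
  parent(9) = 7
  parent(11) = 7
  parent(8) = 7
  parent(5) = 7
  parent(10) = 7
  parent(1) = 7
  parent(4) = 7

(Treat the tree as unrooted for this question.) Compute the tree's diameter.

BFS from 6 reaches 5 last, at distance 3; BFS from 5 confirms no node is farther.
Path: 6–8–7–5.

3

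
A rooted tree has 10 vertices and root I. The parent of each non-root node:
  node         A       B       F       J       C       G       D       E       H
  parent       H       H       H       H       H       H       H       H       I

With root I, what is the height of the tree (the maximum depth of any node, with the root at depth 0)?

A deepest node is B, reached by I → H → B.
That path has 2 edges, so the height is 2.

2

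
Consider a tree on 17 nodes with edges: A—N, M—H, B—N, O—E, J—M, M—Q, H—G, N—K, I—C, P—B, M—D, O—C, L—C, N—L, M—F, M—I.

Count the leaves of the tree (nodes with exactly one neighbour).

9

Degree-1 nodes: A, D, E, F, G, J, K, P, Q — 9 of them.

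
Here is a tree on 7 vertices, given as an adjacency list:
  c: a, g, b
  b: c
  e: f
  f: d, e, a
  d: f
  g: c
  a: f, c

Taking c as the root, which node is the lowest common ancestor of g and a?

g's ancestor chain is g, c and a's is a, c; they first meet at c.

c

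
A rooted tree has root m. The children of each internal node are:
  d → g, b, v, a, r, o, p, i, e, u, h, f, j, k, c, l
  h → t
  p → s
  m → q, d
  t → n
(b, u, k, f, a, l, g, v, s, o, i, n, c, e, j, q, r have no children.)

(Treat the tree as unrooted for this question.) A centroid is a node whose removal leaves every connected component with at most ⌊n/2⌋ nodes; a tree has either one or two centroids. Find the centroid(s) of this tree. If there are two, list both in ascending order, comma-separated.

d

If d is removed the pieces have sizes 3, 2, 2, 1, 1, 1, 1, 1, 1, 1, 1, 1, 1, 1, 1, 1, 1, all ≤ ⌊22/2⌋ = 11.
Every other node leaves some component of size > 11, so the centroid is unique.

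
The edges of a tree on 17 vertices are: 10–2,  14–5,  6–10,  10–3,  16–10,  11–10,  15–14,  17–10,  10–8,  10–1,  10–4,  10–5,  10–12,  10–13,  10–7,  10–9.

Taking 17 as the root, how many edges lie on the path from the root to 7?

Climbing from 7 to the root: 7–10–17. That's 2 steps.

2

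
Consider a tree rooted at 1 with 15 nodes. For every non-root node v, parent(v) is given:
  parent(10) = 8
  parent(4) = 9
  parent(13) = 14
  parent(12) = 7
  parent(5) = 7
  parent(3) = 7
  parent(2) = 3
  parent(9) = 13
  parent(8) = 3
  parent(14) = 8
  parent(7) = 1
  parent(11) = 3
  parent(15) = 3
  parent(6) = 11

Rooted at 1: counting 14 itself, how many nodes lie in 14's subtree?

4

Descendants of 14 (including itself): 14, 13, 9, 4. That's 4.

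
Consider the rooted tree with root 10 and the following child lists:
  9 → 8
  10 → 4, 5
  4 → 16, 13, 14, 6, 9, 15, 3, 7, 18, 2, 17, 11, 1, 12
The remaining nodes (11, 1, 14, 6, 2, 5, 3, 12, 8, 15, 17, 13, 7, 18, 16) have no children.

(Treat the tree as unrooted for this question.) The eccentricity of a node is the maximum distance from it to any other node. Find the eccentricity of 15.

The node farthest from 15 is 5 (8 also at distance 3), via 15 – 4 – 10 – 5 — 3 edges.

3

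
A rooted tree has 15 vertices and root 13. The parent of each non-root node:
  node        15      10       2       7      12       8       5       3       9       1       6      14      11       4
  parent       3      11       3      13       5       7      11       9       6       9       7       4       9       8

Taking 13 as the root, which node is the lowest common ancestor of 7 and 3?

7's ancestor chain is 7, 13 and 3's is 3, 9, 6, 7, 13; they first meet at 7.

7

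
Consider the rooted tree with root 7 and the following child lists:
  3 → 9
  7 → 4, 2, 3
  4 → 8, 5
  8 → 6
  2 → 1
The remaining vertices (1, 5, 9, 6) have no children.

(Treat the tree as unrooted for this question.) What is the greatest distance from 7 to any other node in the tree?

3

The node farthest from 7 is 6, via 7 – 4 – 8 – 6 — 3 edges.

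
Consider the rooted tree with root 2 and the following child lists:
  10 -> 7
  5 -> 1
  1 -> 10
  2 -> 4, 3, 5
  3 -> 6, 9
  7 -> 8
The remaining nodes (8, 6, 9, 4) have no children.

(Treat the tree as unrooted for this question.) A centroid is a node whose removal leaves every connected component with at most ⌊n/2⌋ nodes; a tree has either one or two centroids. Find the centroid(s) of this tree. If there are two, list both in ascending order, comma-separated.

Delete 5: the remaining components have sizes 5, 4. Max 5 ≤ 5, so 5 is a centroid.
Its neighbour 2 also leaves a largest component of size 5, so both are centroids.

2, 5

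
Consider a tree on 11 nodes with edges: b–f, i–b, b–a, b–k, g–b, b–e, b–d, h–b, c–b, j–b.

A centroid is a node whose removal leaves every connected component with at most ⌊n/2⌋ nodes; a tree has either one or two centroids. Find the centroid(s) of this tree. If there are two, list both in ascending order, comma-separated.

Removing b splits the tree into components of sizes 1, 1, 1, 1, 1, 1, 1, 1, 1, 1; the largest is 1 ≤ ⌊11/2⌋ = 5.
Every other node leaves some component of size > 5, so the centroid is unique.

b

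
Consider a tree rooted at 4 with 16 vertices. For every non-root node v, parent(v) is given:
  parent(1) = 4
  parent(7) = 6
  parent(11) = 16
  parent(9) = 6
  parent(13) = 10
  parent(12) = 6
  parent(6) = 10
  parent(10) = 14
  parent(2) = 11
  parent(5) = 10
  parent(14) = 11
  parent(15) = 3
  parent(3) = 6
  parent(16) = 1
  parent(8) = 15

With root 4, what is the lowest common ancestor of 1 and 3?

Path 1→root: 1 4; path 3→root: 3 6 10 14 11 16 1 4.
First common node: 1.

1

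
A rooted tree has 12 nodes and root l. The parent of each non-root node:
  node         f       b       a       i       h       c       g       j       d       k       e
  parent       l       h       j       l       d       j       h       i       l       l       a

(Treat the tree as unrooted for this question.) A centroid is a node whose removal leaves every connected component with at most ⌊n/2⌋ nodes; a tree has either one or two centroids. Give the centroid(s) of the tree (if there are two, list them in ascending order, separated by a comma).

l

If l is removed the pieces have sizes 5, 4, 1, 1, all ≤ ⌊12/2⌋ = 6.
Every other node leaves some component of size > 6, so the centroid is unique.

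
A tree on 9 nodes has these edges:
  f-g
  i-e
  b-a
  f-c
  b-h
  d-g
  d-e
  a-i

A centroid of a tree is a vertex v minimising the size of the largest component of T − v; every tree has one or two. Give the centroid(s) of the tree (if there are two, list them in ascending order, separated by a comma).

e

Delete e: the remaining components have sizes 4, 4. Max 4 ≤ 4, so e is a centroid.
No neighbour of e does as well, so e is the unique centroid.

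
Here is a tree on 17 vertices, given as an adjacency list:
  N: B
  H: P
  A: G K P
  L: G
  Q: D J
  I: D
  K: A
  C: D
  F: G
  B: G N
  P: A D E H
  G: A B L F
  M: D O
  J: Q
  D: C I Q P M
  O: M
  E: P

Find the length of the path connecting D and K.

D - P - A - K: 3 edges.

3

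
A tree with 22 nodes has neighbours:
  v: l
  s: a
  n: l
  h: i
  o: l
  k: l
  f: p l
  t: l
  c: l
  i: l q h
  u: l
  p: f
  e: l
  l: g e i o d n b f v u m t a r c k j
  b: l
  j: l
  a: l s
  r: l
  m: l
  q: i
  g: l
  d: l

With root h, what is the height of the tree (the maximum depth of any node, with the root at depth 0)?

4

A deepest node is s, reached by h – i – l – a – s.
That path has 4 edges, so the height is 4.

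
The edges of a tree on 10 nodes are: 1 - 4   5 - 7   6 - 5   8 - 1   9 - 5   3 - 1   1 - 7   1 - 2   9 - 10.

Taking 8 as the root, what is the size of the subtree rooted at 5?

5's subtree: {5, 9, 6, 10}, size 4.

4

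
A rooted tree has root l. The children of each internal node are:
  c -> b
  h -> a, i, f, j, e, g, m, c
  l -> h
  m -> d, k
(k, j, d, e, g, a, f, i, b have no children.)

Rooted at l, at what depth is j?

2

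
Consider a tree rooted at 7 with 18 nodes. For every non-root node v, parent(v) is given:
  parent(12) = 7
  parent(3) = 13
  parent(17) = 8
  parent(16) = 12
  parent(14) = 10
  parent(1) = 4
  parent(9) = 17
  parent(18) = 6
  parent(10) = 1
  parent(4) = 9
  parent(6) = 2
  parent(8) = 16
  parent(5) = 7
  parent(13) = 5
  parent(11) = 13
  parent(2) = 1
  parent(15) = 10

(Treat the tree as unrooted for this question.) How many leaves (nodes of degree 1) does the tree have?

5

Exactly 5 nodes have a single neighbour: 3, 11, 14, 15, 18.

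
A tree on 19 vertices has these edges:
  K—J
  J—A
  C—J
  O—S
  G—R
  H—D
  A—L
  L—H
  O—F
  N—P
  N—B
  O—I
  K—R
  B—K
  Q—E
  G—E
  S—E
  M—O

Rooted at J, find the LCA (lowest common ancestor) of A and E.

J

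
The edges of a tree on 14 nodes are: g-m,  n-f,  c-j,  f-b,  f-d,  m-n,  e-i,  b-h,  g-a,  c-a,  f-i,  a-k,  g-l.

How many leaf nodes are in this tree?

The leaves are d, e, h, j, k, l.
That is 6 leaves.

6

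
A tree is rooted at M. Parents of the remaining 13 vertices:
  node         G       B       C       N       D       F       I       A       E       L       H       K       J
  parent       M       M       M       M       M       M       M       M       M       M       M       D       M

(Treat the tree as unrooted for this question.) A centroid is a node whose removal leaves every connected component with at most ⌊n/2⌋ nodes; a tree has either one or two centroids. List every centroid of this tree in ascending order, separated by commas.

M

If M is removed the pieces have sizes 2, 1, 1, 1, 1, 1, 1, 1, 1, 1, 1, 1, all ≤ ⌊14/2⌋ = 7.
Every other node leaves some component of size > 7, so the centroid is unique.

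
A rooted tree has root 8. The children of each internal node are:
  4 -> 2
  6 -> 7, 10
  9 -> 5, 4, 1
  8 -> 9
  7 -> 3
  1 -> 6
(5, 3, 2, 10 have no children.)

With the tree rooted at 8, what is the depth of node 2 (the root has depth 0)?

3

8 – 9 – 4 – 2 — 3 edges.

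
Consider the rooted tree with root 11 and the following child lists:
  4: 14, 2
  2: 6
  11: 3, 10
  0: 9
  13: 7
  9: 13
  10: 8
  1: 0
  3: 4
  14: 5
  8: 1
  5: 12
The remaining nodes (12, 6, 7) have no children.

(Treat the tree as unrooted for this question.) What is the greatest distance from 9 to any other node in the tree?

10

Distances from 9 peak at 10, attained at 12.
9–0–1–8–10–11–3–4–14–5–12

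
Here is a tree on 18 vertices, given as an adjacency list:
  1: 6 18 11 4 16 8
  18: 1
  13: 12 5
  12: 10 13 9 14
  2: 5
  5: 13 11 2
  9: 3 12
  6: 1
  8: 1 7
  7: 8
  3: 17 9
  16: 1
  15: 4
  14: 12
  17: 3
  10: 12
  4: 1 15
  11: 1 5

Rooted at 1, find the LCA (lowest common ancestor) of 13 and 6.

1

13's ancestor chain is 13, 5, 11, 1 and 6's is 6, 1; they first meet at 1.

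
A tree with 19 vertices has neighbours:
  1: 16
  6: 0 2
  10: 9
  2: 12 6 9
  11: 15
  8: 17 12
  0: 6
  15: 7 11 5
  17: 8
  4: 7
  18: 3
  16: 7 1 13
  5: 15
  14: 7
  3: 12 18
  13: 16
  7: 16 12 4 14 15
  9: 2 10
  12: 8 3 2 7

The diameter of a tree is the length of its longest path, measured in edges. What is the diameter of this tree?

A longest path is 0–6–2–12–7–16–1, with 6 edges.

6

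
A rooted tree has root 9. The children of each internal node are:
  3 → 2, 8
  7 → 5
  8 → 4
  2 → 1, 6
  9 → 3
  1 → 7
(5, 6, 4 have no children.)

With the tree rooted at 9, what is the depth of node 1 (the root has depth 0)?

3

Climbing from 1 to the root: 1 → 2 → 3 → 9. That's 3 steps.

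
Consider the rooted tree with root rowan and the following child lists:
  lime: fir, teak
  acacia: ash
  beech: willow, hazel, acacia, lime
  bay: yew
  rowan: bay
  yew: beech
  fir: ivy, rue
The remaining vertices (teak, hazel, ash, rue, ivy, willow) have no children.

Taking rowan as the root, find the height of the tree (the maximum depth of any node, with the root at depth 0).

6

The longest root-to-leaf path is rowan → bay → yew → beech → lime → fir → ivy (6 edges).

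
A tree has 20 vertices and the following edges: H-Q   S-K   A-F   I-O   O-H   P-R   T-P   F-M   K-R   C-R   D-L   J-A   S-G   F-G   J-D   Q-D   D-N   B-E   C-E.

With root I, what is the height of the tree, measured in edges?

The longest root-to-leaf path is I – O – H – Q – D – J – A – F – G – S – K – R – C – E – B (14 edges).

14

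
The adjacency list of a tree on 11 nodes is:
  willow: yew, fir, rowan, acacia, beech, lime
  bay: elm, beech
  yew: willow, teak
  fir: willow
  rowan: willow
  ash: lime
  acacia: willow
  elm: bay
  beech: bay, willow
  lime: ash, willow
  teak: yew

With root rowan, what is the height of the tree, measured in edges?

4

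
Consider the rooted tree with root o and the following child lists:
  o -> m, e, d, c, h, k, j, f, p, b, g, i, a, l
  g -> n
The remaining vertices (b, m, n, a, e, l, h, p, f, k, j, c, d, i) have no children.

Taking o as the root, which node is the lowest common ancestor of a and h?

Ancestors of a (toward the root): a, o.
Ancestors of h: h, o.
The deepest node appearing in both lists is o.

o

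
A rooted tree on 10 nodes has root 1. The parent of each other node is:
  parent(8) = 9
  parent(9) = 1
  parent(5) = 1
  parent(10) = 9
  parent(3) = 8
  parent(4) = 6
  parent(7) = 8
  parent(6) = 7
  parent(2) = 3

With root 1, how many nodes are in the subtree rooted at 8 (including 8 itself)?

6

Descendants of 8 (including itself): 8, 7, 3, 6, 2, 4. That's 6.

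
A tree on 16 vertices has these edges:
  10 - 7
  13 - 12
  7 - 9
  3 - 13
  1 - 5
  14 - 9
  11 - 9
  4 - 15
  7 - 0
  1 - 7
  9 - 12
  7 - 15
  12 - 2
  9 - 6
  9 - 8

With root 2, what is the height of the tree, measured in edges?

4 sits deepest: 2–12–9–7–15–4 — 5 edges from the root.

5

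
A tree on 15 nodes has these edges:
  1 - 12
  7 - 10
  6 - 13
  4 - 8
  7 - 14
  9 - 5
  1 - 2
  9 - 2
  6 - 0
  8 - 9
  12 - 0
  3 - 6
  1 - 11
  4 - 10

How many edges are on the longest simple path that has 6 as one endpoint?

10

Distances from 6 peak at 10, attained at 14.
6–0–12–1–2–9–8–4–10–7–14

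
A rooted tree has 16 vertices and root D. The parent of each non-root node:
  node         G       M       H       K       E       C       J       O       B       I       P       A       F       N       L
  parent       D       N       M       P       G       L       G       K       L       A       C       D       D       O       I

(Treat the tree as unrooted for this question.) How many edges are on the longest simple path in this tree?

12

Starting from H, a farthest node is E at distance 12.
One longest path: H–M–N–O–K–P–C–L–I–A–D–G–E.
So the diameter is 12.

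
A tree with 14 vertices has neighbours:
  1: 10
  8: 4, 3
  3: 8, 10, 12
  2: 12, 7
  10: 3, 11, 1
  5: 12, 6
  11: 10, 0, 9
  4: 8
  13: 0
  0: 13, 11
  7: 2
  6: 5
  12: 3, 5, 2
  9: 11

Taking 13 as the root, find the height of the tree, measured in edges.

7

The longest root-to-leaf path is 13 – 0 – 11 – 10 – 3 – 12 – 2 – 7 (7 edges).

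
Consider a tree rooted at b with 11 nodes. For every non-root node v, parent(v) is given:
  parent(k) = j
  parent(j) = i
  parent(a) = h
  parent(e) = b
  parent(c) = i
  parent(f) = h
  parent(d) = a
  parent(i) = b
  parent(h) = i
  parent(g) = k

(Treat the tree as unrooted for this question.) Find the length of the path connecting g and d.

6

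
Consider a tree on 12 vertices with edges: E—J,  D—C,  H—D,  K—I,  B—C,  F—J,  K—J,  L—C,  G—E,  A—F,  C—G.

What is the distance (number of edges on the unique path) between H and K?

6

The path is H – D – C – G – E – J – K, which has 6 edges.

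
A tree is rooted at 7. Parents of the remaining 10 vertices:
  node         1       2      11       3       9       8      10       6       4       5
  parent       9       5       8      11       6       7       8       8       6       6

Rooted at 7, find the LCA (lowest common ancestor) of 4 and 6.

Ancestors of 4 (toward the root): 4, 6, 8, 7.
Ancestors of 6: 6, 8, 7.
The deepest node appearing in both lists is 6.

6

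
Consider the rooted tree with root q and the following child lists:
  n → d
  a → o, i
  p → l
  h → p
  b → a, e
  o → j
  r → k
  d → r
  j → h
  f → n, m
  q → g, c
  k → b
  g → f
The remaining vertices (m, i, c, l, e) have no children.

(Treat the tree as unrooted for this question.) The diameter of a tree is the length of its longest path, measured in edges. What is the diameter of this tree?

BFS from c reaches l last, at distance 14; BFS from l confirms no node is farther.
Path: c-q-g-f-n-d-r-k-b-a-o-j-h-p-l.

14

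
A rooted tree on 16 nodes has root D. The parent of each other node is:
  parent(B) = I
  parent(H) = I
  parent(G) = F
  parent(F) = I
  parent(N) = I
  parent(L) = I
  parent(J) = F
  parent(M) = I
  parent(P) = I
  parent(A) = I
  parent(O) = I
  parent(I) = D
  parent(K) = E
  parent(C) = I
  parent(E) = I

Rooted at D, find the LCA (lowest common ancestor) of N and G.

Ancestors of N (toward the root): N, I, D.
Ancestors of G: G, F, I, D.
The deepest node appearing in both lists is I.

I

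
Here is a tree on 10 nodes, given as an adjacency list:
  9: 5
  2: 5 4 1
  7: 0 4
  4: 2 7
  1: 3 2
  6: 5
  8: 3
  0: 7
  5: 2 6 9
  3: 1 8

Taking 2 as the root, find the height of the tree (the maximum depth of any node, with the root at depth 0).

0 sits deepest: 2 – 4 – 7 – 0 — 3 edges from the root.

3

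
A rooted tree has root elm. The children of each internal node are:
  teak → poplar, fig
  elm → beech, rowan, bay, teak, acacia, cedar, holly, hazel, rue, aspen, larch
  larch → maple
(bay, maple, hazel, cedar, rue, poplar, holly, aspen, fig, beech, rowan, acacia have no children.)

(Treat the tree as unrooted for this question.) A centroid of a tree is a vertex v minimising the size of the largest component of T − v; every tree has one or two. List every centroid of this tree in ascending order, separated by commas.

If elm is removed the pieces have sizes 3, 2, 1, 1, 1, 1, 1, 1, 1, 1, 1, all ≤ ⌊15/2⌋ = 7.
Every other node leaves some component of size > 7, so the centroid is unique.

elm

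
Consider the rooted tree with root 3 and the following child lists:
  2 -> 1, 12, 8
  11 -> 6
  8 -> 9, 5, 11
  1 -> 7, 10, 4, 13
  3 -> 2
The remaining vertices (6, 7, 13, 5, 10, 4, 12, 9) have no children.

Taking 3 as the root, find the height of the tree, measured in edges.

4

The longest root-to-leaf path is 3 → 2 → 8 → 11 → 6 (4 edges).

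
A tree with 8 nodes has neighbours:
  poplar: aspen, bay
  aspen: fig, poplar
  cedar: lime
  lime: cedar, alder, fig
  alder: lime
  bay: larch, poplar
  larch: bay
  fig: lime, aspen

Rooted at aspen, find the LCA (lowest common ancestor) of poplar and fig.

poplar's ancestor chain is poplar, aspen and fig's is fig, aspen; they first meet at aspen.

aspen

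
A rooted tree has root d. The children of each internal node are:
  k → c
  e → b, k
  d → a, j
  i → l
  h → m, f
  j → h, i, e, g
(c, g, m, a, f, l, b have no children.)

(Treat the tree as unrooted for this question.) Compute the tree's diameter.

BFS from c reaches f last, at distance 5; BFS from f confirms no node is farther.
Path: c - k - e - j - h - f.

5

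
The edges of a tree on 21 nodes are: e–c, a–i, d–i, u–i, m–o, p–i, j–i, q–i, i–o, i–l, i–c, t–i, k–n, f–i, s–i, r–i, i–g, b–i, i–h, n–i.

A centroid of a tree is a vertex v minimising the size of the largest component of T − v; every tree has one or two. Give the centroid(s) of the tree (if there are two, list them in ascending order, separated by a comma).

Removing i splits the tree into components of sizes 2, 2, 2, 1, 1, 1, 1, 1, 1, 1, 1, 1, 1, 1, 1, 1, 1; the largest is 2 ≤ ⌊21/2⌋ = 10.
No neighbour of i does as well, so i is the unique centroid.

i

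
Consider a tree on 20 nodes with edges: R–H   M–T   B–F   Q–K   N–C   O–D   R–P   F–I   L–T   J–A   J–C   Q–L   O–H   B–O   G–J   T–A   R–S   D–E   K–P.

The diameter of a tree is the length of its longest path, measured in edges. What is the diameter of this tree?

A longest path is I - F - B - O - H - R - P - K - Q - L - T - A - J - C - N, with 14 edges.

14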